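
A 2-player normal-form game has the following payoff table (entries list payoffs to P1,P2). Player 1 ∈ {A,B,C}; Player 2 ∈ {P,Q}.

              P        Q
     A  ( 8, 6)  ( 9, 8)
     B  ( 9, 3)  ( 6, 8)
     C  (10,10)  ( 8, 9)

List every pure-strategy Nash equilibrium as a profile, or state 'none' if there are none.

PSNE = {(A,Q), (C,P)}

(A,P): not NE [P1→C gives 10>8; P2→Q gives 8>6]
(A,Q): NE
(B,P): not NE [P1→C gives 10>9; P2→Q gives 8>3]
(B,Q): not NE [P1→A gives 9>6]
(C,P): NE
(C,Q): not NE [P1→A gives 9>8; P2→P gives 10>9]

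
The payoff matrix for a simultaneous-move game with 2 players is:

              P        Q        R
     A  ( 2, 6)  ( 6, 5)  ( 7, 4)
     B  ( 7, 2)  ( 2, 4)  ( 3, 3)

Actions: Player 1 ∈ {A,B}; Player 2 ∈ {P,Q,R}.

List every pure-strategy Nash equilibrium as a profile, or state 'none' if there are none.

(A,P): not NE [P1→B gives 7>2]
(A,Q): not NE [P2→P gives 6>5]
(A,R): not NE [P2→P gives 6>4]
(B,P): not NE [P2→Q gives 4>2]
(B,Q): not NE [P1→A gives 6>2]
(B,R): not NE [P1→A gives 7>3; P2→Q gives 4>3]

No pure NE.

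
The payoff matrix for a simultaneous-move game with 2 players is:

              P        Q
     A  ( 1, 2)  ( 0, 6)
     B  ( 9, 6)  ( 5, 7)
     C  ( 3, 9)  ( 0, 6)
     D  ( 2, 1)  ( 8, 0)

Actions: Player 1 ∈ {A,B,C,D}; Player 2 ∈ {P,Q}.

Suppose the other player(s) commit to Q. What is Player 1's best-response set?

argmax u_1 = {D}

u_1(A vs Q) = 0
u_1(B vs Q) = 5
u_1(C vs Q) = 0
u_1(D vs Q) = 8
max payoff 8 at {D}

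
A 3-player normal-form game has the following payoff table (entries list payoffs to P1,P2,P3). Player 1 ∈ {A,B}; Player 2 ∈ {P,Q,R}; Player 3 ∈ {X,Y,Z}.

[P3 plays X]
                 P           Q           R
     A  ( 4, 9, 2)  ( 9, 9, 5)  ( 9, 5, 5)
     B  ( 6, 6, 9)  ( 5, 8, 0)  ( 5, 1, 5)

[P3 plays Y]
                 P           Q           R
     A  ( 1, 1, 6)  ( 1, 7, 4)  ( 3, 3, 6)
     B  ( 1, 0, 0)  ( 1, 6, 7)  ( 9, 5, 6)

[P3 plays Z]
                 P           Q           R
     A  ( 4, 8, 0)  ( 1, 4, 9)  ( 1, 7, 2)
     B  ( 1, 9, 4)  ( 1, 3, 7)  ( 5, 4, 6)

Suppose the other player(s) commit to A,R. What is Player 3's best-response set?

BR_3 = {Y}

u_3(X vs A,R) = 5
u_3(Y vs A,R) = 6
u_3(Z vs A,R) = 2
max payoff 6 at {Y}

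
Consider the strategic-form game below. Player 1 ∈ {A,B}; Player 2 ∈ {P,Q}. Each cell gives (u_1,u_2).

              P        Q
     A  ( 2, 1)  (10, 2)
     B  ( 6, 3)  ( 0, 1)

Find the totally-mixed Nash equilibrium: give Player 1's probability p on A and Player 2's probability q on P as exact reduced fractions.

p=2/3, q=5/7

P1 indiff ⇒ q·2+(1-q)·10 = q·6+(1-q)·0 ⇒ q(-4) = (1-q)(-10) ⇒ q = 5/7
P2 indiff ⇒ p·1+(1-p)·3 = p·2+(1-p)·1 ⇒ p(-1) = (1-p)(-2) ⇒ p = 2/3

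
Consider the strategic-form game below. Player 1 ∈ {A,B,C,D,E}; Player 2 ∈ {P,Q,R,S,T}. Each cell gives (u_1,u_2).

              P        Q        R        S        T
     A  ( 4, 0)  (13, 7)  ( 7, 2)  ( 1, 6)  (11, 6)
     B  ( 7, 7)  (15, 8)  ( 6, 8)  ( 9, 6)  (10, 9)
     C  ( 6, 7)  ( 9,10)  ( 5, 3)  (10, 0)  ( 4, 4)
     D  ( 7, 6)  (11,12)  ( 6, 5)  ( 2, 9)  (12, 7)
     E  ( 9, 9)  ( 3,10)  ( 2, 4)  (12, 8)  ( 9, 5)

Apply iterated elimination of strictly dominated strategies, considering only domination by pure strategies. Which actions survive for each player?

P2 drop P (Q beats it: A:7>0 B:8>7 C:10>7 D:12>6 E:10>9)
P2 drop R (T beats it: A:6>2 B:9>8 C:4>3 D:7>5 E:5>4)
P2 drop S (Q beats it: A:7>6 B:8>6 C:10>0 D:12>9 E:10>8)
P1 drop C (A beats it: Q:13>9 T:11>4)
P1 drop E (A beats it: Q:13>3 T:11>9)
P1→{A,B,D} P2→{Q,T}

Remaining: P1:{A,B,D} P2:{Q,T}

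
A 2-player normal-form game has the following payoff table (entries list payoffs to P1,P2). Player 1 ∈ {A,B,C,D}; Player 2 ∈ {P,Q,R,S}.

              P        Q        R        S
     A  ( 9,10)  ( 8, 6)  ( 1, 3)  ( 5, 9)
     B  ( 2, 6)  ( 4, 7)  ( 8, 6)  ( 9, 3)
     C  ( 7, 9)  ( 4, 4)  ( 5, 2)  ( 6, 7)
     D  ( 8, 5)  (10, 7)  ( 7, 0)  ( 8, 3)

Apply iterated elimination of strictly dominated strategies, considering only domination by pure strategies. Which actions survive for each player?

P1 drop C (D beats it: P:8>7 Q:10>4 R:7>5 S:8>6)
P2 drop R (Q beats it: A:6>3 B:7>6 D:7>0)
P2 drop S (P beats it: A:10>9 B:6>3 D:5>3)
P1 drop B (A beats it: P:9>2 Q:8>4)
P1→{A,D} P2→{P,Q}

IESDS → P1:{A,D} P2:{P,Q}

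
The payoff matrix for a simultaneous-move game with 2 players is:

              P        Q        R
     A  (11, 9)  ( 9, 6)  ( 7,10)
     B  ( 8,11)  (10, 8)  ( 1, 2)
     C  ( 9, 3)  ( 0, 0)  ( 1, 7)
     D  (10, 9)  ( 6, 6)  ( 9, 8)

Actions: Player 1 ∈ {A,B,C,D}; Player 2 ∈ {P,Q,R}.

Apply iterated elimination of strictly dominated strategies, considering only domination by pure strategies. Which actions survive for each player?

P1 drop C (A beats it: P:11>9 Q:9>0 R:7>1)
P2 drop Q (P beats it: A:9>6 B:11>8 D:9>6)
P1 drop B (A beats it: P:11>8 R:7>1)
P1→{A,D} P2→{P,R}

Survivors P1:{A,D} P2:{P,R}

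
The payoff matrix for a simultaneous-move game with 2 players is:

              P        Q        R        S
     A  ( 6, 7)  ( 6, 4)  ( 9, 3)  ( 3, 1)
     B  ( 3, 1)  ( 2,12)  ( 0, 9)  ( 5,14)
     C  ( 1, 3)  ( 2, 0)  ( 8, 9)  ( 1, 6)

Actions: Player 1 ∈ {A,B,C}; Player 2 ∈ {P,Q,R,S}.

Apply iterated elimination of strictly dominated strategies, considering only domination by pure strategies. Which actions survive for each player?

P1 drop C (A beats it: P:6>1 Q:6>2 R:9>8 S:3>1)
P2 drop R (Q beats it: A:4>3 B:12>9)
P1→{A,B} P2→{P,Q,S}

Survivors P1:{A,B} P2:{P,Q,S}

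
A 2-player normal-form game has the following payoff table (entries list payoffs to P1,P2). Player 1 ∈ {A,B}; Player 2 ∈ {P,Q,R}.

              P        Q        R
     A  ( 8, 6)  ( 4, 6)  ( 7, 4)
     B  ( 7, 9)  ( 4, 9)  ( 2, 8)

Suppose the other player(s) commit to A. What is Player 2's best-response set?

u_2(P vs A) = 6
u_2(Q vs A) = 6
u_2(R vs A) = 4
max payoff 6 at {P,Q}

argmax u_2 = {P,Q}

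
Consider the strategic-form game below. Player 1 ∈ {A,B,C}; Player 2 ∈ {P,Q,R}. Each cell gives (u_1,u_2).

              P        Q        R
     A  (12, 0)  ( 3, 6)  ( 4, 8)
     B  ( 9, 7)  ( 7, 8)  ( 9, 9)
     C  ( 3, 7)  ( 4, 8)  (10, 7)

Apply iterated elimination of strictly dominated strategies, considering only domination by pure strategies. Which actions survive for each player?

Remaining: P1:{B,C} P2:{Q,R}

P2 drop P (Q beats it: A:6>0 B:8>7 C:8>7)
P1 drop A (B beats it: Q:7>3 R:9>4)
P1→{B,C} P2→{Q,R}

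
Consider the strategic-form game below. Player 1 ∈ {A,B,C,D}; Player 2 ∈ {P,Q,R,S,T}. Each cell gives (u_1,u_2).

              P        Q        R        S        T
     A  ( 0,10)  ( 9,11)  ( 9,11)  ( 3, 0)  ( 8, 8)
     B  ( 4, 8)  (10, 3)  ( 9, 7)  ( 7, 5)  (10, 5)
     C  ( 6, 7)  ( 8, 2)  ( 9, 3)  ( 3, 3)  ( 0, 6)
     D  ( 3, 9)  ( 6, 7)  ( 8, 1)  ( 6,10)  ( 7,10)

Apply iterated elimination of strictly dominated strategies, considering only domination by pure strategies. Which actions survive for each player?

Remaining: P1:{A,B,C} P2:{P,Q,R}

P1 drop D (B beats it: P:4>3 Q:10>6 R:9>8 S:7>6 T:10>7)
P2 drop S (P beats it: A:10>0 B:8>5 C:7>3)
P2 drop T (P beats it: A:10>8 B:8>5 C:7>6)
P1→{A,B,C} P2→{P,Q,R}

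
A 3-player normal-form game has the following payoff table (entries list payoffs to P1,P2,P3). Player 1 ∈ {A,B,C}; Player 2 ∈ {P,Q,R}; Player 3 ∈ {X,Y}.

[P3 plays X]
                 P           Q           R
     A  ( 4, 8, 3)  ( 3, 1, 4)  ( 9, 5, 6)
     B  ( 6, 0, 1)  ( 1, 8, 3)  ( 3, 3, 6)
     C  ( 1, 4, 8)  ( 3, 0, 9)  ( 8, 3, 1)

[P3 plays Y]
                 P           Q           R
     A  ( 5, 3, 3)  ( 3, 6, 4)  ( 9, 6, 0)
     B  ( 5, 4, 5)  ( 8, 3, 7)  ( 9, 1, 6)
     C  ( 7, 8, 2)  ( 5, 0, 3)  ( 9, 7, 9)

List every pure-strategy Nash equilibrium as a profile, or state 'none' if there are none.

PSNE: ∅

(A,P,X): not NE [P1→B gives 6>4]
(A,P,Y): not NE [P1→C gives 7>5; P2→R gives 6>3]
(A,Q,X): not NE [P2→P gives 8>1]
(A,Q,Y): not NE [P1→B gives 8>3]
(A,R,X): not NE [P2→P gives 8>5]
(A,R,Y): not NE [P3→X gives 6>0]
(B,P,X): not NE [P2→Q gives 8>0; P3→Y gives 5>1]
(B,P,Y): not NE [P1→C gives 7>5]
(B,Q,X): not NE [P1→C gives 3>1; P3→Y gives 7>3]
(B,Q,Y): not NE [P2→P gives 4>3]
(B,R,X): not NE [P1→A gives 9>3; P2→Q gives 8>3]
(B,R,Y): not NE [P2→P gives 4>1]
(C,P,X): not NE [P1→B gives 6>1]
(C,P,Y): not NE [P3→X gives 8>2]
(C,Q,X): not NE [P2→P gives 4>0]
(C,Q,Y): not NE [P1→B gives 8>5; P2→P gives 8>0; P3→X gives 9>3]
(C,R,X): not NE [P1→A gives 9>8; P2→P gives 4>3; P3→Y gives 9>1]
(C,R,Y): not NE [P2→P gives 8>7]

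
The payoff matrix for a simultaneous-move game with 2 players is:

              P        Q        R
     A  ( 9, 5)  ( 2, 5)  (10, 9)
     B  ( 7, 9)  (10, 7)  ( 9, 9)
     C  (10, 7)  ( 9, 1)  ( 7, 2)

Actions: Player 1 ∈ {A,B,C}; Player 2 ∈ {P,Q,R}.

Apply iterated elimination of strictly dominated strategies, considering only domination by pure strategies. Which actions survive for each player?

IESDS → P1:{A,C} P2:{P,R}

P2 drop Q (R beats it: A:9>5 B:9>7 C:2>1)
P1 drop B (A beats it: P:9>7 R:10>9)
P1→{A,C} P2→{P,R}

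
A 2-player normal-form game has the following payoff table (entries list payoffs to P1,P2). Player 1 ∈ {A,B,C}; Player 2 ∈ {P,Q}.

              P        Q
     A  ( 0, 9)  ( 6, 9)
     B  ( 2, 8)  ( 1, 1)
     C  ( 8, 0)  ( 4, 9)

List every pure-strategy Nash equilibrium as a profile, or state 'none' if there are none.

PSNE = {(A,Q)}

(A,P): not NE [P1→C gives 8>0]
(A,Q): NE
(B,P): not NE [P1→C gives 8>2]
(B,Q): not NE [P1→A gives 6>1; P2→P gives 8>1]
(C,P): not NE [P2→Q gives 9>0]
(C,Q): not NE [P1→A gives 6>4]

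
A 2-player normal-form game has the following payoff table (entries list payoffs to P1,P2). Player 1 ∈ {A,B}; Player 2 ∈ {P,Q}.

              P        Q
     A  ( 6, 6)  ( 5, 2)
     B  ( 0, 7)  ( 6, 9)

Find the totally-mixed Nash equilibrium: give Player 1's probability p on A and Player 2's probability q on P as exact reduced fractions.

(p,q) = (1/3, 1/7)

P1 indiff ⇒ q·6+(1-q)·5 = q·0+(1-q)·6 ⇒ q(6) = (1-q)(1) ⇒ q = 1/7
P2 indiff ⇒ p·6+(1-p)·7 = p·2+(1-p)·9 ⇒ p(4) = (1-p)(2) ⇒ p = 1/3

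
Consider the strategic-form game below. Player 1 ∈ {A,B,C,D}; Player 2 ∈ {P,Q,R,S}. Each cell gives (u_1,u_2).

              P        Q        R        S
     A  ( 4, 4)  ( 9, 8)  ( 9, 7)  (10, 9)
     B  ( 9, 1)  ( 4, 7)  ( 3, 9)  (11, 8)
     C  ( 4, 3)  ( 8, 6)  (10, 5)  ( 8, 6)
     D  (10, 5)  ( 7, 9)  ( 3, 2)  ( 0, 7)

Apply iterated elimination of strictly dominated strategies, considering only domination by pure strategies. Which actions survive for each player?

IESDS → P1:{A,B,C} P2:{Q,R,S}

P2 drop P (Q beats it: A:8>4 B:7>1 C:6>3 D:9>5)
P1 drop D (A beats it: Q:9>7 R:9>3 S:10>0)
P1→{A,B,C} P2→{Q,R,S}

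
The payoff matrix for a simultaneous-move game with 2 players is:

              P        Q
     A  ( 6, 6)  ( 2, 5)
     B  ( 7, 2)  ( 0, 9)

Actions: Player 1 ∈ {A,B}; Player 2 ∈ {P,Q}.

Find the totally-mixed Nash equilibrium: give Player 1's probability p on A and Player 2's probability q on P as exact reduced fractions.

P1 indiff ⇒ q·6+(1-q)·2 = q·7+(1-q)·0 ⇒ q(-1) = (1-q)(-2) ⇒ q = 2/3
P2 indiff ⇒ p·6+(1-p)·2 = p·5+(1-p)·9 ⇒ p(1) = (1-p)(7) ⇒ p = 7/8

(p,q) = (7/8, 2/3)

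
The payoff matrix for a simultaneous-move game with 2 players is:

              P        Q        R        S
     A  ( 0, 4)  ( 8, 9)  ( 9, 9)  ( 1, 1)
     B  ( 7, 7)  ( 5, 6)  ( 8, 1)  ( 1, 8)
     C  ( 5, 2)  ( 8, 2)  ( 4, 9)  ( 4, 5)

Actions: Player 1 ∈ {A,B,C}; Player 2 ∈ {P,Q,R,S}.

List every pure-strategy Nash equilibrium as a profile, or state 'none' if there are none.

NE set: (A,Q), (A,R)

(A,P): not NE [P1→B gives 7>0; P2→R gives 9>4]
(A,Q): NE
(A,R): NE
(A,S): not NE [P1→C gives 4>1; P2→R gives 9>1]
(B,P): not NE [P2→S gives 8>7]
(B,Q): not NE [P1→C gives 8>5; P2→S gives 8>6]
(B,R): not NE [P1→A gives 9>8; P2→S gives 8>1]
(B,S): not NE [P1→C gives 4>1]
(C,P): not NE [P1→B gives 7>5; P2→R gives 9>2]
(C,Q): not NE [P2→R gives 9>2]
(C,R): not NE [P1→A gives 9>4]
(C,S): not NE [P2→R gives 9>5]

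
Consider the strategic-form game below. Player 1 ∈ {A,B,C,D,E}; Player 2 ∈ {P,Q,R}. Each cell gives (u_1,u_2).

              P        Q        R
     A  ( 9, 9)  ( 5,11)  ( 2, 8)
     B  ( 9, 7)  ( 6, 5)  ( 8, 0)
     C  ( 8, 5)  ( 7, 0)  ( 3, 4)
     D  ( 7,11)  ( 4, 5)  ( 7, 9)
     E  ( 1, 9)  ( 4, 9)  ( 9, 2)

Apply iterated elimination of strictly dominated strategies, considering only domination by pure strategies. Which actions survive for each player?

IESDS → P1:{A,B,C} P2:{P,Q}

P1 drop D (B beats it: P:9>7 Q:6>4 R:8>7)
P2 drop R (P beats it: A:9>8 B:7>0 C:5>4 E:9>2)
P1 drop E (A beats it: P:9>1 Q:5>4)
P1→{A,B,C} P2→{P,Q}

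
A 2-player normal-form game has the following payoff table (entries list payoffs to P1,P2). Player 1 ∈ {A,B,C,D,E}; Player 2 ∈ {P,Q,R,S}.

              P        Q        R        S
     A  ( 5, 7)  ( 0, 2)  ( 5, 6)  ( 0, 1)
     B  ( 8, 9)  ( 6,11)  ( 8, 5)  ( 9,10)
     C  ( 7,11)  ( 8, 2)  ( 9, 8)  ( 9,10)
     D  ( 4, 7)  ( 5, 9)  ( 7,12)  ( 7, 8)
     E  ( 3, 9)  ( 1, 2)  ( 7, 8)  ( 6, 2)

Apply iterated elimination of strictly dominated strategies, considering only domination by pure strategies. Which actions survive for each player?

IESDS → P1:{B,C} P2:{P,Q,S}

P1 drop A (B beats it: P:8>5 Q:6>0 R:8>5 S:9>0)
P1 drop D (B beats it: P:8>4 Q:6>5 R:8>7 S:9>7)
P1 drop E (B beats it: P:8>3 Q:6>1 R:8>7 S:9>6)
P2 drop R (P beats it: B:9>5 C:11>8)
P1→{B,C} P2→{P,Q,S}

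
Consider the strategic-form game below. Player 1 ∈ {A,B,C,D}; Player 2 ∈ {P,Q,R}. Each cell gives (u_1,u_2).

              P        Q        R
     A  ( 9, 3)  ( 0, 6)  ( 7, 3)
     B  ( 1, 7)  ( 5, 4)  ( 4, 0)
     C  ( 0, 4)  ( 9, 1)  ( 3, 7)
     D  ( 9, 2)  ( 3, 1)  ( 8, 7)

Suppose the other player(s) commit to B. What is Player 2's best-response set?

P2 best: {P}

u_2(P vs B) = 7
u_2(Q vs B) = 4
u_2(R vs B) = 0
max payoff 7 at {P}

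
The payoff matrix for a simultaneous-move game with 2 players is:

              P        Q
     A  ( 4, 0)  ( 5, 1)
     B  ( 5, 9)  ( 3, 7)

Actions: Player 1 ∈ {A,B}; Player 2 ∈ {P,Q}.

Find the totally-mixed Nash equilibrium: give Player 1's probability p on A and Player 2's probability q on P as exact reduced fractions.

p=2/3, q=2/3

P1 indiff ⇒ q·4+(1-q)·5 = q·5+(1-q)·3 ⇒ q(-1) = (1-q)(-2) ⇒ q = 2/3
P2 indiff ⇒ p·0+(1-p)·9 = p·1+(1-p)·7 ⇒ p(-1) = (1-p)(-2) ⇒ p = 2/3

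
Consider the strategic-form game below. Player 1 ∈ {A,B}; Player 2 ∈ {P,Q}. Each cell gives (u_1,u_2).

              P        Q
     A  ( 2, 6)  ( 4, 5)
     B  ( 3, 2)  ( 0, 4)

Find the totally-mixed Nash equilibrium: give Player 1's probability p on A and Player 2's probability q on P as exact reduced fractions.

(p,q) = (2/3, 4/5)

P1 indiff ⇒ q·2+(1-q)·4 = q·3+(1-q)·0 ⇒ q(-1) = (1-q)(-4) ⇒ q = 4/5
P2 indiff ⇒ p·6+(1-p)·2 = p·5+(1-p)·4 ⇒ p(1) = (1-p)(2) ⇒ p = 2/3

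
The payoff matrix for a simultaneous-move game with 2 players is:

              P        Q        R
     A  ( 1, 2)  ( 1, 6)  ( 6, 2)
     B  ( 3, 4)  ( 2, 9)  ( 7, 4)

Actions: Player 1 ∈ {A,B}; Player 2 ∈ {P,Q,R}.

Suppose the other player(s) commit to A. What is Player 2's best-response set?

u_2(P vs A) = 2
u_2(Q vs A) = 6
u_2(R vs A) = 2
max payoff 6 at {Q}

BR_2 = {Q}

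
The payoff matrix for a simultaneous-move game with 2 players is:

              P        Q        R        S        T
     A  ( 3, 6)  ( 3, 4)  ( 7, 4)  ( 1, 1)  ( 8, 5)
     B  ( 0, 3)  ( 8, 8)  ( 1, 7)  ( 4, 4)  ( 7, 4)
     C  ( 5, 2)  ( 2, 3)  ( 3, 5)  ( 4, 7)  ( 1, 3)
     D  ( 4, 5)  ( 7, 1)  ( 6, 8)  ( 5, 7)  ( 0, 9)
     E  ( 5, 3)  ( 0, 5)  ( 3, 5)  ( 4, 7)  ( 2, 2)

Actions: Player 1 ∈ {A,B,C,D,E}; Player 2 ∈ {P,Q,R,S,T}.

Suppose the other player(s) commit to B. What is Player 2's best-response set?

u_2(P vs B) = 3
u_2(Q vs B) = 8
u_2(R vs B) = 7
u_2(S vs B) = 4
u_2(T vs B) = 4
max payoff 8 at {Q}

BR_2 = {Q}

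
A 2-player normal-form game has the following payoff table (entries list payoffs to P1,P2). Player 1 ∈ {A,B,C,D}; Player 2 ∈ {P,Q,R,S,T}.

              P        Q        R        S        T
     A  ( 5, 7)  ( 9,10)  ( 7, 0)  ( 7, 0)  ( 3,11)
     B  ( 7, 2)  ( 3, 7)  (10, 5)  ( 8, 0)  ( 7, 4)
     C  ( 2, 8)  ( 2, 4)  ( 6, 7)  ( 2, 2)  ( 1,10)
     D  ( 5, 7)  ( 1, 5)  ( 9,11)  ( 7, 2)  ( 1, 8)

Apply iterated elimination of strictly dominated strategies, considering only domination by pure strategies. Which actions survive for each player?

P1 drop C (A beats it: P:5>2 Q:9>2 R:7>6 S:7>2 T:3>1)
P1 drop D (B beats it: P:7>5 Q:3>1 R:10>9 S:8>7 T:7>1)
P2 drop P (Q beats it: A:10>7 B:7>2)
P2 drop R (Q beats it: A:10>0 B:7>5)
P2 drop S (Q beats it: A:10>0 B:7>0)
P1→{A,B} P2→{Q,T}

IESDS → P1:{A,B} P2:{Q,T}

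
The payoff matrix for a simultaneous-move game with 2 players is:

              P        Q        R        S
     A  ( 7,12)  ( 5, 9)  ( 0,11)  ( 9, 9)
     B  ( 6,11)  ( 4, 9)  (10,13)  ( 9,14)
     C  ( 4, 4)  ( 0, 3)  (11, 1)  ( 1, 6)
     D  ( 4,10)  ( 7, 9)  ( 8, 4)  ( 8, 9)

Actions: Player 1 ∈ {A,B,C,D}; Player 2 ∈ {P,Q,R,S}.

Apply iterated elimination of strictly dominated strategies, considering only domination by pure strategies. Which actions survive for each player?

P2 drop Q (P beats it: A:12>9 B:11>9 C:4>3 D:10>9)
P1 drop D (B beats it: P:6>4 R:10>8 S:9>8)
P1→{A,B,C} P2→{P,R,S}

IESDS → P1:{A,B,C} P2:{P,R,S}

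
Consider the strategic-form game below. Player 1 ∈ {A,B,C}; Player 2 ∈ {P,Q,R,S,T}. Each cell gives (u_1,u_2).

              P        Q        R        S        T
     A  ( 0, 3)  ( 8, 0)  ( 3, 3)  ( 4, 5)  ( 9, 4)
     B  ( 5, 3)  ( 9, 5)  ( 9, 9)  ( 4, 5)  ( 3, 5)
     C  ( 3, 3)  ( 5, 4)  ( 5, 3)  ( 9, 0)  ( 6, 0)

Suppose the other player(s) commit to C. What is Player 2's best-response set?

BR_2 = {Q}

u_2(P vs C) = 3
u_2(Q vs C) = 4
u_2(R vs C) = 3
u_2(S vs C) = 0
u_2(T vs C) = 0
max payoff 4 at {Q}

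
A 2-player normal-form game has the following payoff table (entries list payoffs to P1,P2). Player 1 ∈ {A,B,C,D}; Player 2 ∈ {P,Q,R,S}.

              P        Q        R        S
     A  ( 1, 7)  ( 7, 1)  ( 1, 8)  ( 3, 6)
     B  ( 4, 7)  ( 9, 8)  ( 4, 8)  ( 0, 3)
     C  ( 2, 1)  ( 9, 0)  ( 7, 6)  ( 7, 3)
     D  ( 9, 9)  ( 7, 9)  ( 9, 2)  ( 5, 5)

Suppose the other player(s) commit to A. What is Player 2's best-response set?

P2 best: {R}

u_2(P vs A) = 7
u_2(Q vs A) = 1
u_2(R vs A) = 8
u_2(S vs A) = 6
max payoff 8 at {R}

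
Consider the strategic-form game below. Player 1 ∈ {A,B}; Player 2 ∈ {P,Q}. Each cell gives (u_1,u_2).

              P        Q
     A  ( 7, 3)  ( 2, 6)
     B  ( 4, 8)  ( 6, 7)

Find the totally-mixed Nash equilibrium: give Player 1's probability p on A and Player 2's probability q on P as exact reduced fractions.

p=1/4, q=4/7

P1 indiff ⇒ q·7+(1-q)·2 = q·4+(1-q)·6 ⇒ q(3) = (1-q)(4) ⇒ q = 4/7
P2 indiff ⇒ p·3+(1-p)·8 = p·6+(1-p)·7 ⇒ p(-3) = (1-p)(-1) ⇒ p = 1/4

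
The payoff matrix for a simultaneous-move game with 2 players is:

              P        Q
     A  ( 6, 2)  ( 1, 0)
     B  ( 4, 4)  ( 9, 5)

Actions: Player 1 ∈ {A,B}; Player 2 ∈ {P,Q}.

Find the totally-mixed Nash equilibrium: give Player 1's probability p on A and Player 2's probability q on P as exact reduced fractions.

(p,q) = (1/3, 4/5)

P1 indiff ⇒ q·6+(1-q)·1 = q·4+(1-q)·9 ⇒ q(2) = (1-q)(8) ⇒ q = 4/5
P2 indiff ⇒ p·2+(1-p)·4 = p·0+(1-p)·5 ⇒ p(2) = (1-p)(1) ⇒ p = 1/3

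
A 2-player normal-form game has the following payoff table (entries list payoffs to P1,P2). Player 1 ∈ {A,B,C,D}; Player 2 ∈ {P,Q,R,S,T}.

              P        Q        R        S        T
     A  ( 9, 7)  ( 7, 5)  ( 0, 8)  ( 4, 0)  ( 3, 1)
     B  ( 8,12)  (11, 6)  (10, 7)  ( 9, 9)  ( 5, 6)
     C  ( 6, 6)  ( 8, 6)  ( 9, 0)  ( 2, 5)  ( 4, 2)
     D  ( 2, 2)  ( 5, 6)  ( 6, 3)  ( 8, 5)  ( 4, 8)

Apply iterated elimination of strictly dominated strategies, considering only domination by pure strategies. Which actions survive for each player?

IESDS → P1:{A,B} P2:{P,R}

P1 drop C (B beats it: P:8>6 Q:11>8 R:10>9 S:9>2 T:5>4)
P1 drop D (B beats it: P:8>2 Q:11>5 R:10>6 S:9>8 T:5>4)
P2 drop Q (P beats it: A:7>5 B:12>6)
P2 drop S (P beats it: A:7>0 B:12>9)
P2 drop T (P beats it: A:7>1 B:12>6)
P1→{A,B} P2→{P,R}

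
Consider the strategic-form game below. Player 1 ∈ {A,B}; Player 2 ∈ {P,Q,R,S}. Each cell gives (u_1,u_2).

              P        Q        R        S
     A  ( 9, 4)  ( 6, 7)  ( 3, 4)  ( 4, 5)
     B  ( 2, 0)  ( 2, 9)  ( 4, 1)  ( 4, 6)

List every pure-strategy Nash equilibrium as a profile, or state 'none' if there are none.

(A,P): not NE [P2→Q gives 7>4]
(A,Q): NE
(A,R): not NE [P1→B gives 4>3; P2→Q gives 7>4]
(A,S): not NE [P2→Q gives 7>5]
(B,P): not NE [P1→A gives 9>2; P2→Q gives 9>0]
(B,Q): not NE [P1→A gives 6>2]
(B,R): not NE [P2→Q gives 9>1]
(B,S): not NE [P2→Q gives 9>6]

Nash profiles: (A,Q)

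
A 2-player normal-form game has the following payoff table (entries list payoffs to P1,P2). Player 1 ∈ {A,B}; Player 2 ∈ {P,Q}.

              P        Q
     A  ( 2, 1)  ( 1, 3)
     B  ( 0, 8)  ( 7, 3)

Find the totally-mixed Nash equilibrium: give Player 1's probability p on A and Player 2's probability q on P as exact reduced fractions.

P1 indiff ⇒ q·2+(1-q)·1 = q·0+(1-q)·7 ⇒ q(2) = (1-q)(6) ⇒ q = 3/4
P2 indiff ⇒ p·1+(1-p)·8 = p·3+(1-p)·3 ⇒ p(-2) = (1-p)(-5) ⇒ p = 5/7

(p,q) = (5/7, 3/4)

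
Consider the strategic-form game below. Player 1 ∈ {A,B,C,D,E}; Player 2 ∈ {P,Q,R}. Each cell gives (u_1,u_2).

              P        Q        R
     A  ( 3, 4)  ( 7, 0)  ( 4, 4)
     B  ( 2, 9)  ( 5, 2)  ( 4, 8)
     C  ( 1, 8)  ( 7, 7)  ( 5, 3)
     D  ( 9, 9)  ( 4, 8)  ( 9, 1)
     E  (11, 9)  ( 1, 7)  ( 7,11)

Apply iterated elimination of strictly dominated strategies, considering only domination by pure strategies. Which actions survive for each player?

P2 drop Q (P beats it: A:4>0 B:9>2 C:8>7 D:9>8 E:9>7)
P1 drop A (D beats it: P:9>3 R:9>4)
P1 drop B (D beats it: P:9>2 R:9>4)
P1 drop C (D beats it: P:9>1 R:9>5)
P1→{D,E} P2→{P,R}

Remaining: P1:{D,E} P2:{P,R}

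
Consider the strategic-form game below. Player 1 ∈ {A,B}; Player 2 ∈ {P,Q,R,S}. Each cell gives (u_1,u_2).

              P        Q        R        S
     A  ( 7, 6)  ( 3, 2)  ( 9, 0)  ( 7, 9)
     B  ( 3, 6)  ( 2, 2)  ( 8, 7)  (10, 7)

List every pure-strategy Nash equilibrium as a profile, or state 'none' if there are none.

(A,P): not NE [P2→S gives 9>6]
(A,Q): not NE [P2→S gives 9>2]
(A,R): not NE [P2→S gives 9>0]
(A,S): not NE [P1→B gives 10>7]
(B,P): not NE [P1→A gives 7>3; P2→S gives 7>6]
(B,Q): not NE [P1→A gives 3>2; P2→S gives 7>2]
(B,R): not NE [P1→A gives 9>8]
(B,S): NE

NE set: (B,S)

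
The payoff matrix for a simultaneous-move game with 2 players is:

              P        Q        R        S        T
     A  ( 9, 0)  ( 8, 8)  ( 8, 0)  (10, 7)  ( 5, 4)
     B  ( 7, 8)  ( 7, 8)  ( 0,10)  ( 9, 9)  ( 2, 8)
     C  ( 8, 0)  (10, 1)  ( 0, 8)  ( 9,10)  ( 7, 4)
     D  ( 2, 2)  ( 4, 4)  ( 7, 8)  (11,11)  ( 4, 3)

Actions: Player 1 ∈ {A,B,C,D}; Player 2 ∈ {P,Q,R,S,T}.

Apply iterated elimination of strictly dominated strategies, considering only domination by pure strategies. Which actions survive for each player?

Survivors P1:{A,C,D} P2:{Q,S}

P1 drop B (A beats it: P:9>7 Q:8>7 R:8>0 S:10>9 T:5>2)
P2 drop P (Q beats it: A:8>0 C:1>0 D:4>2)
P2 drop R (S beats it: A:7>0 C:10>8 D:11>8)
P2 drop T (S beats it: A:7>4 C:10>4 D:11>3)
P1→{A,C,D} P2→{Q,S}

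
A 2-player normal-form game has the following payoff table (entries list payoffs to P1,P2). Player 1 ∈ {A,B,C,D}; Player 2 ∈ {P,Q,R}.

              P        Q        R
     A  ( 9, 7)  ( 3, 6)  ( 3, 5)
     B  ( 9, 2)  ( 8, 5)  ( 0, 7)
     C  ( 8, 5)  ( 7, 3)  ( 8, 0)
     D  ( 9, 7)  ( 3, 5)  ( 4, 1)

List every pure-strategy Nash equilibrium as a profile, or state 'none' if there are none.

(A,P): NE
(A,Q): not NE [P1→B gives 8>3; P2→P gives 7>6]
(A,R): not NE [P1→C gives 8>3; P2→P gives 7>5]
(B,P): not NE [P2→R gives 7>2]
(B,Q): not NE [P2→R gives 7>5]
(B,R): not NE [P1→C gives 8>0]
(C,P): not NE [P1→D gives 9>8]
(C,Q): not NE [P1→B gives 8>7; P2→P gives 5>3]
(C,R): not NE [P2→P gives 5>0]
(D,P): NE
(D,Q): not NE [P1→B gives 8>3; P2→P gives 7>5]
(D,R): not NE [P1→C gives 8>4; P2→P gives 7>1]

Nash profiles: (A,P), (D,P)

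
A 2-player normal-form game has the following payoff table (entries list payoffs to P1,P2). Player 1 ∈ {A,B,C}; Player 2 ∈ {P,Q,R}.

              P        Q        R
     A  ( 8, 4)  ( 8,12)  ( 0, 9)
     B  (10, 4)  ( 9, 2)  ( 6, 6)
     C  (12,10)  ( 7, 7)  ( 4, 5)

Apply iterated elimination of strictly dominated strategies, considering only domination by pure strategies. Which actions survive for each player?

P1 drop A (B beats it: P:10>8 Q:9>8 R:6>0)
P2 drop Q (P beats it: B:4>2 C:10>7)
P1→{B,C} P2→{P,R}

Remaining: P1:{B,C} P2:{P,R}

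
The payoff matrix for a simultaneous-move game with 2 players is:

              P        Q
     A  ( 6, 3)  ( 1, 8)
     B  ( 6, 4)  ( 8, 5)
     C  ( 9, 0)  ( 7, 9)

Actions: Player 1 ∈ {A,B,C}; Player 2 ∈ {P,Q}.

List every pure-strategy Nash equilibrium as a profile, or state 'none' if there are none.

(A,P): not NE [P1→C gives 9>6; P2→Q gives 8>3]
(A,Q): not NE [P1→B gives 8>1]
(B,P): not NE [P1→C gives 9>6; P2→Q gives 5>4]
(B,Q): NE
(C,P): not NE [P2→Q gives 9>0]
(C,Q): not NE [P1→B gives 8>7]

Nash profiles: (B,Q)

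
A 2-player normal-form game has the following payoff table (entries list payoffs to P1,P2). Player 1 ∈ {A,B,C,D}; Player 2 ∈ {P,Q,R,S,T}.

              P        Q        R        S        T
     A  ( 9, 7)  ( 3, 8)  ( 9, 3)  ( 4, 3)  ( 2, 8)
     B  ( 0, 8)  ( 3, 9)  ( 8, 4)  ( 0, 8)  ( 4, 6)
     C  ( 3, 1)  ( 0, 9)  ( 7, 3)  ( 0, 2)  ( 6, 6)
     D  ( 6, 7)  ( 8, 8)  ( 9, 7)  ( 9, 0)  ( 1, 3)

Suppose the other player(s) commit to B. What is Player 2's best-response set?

u_2(P vs B) = 8
u_2(Q vs B) = 9
u_2(R vs B) = 4
u_2(S vs B) = 8
u_2(T vs B) = 6
max payoff 9 at {Q}

BR_2 = {Q}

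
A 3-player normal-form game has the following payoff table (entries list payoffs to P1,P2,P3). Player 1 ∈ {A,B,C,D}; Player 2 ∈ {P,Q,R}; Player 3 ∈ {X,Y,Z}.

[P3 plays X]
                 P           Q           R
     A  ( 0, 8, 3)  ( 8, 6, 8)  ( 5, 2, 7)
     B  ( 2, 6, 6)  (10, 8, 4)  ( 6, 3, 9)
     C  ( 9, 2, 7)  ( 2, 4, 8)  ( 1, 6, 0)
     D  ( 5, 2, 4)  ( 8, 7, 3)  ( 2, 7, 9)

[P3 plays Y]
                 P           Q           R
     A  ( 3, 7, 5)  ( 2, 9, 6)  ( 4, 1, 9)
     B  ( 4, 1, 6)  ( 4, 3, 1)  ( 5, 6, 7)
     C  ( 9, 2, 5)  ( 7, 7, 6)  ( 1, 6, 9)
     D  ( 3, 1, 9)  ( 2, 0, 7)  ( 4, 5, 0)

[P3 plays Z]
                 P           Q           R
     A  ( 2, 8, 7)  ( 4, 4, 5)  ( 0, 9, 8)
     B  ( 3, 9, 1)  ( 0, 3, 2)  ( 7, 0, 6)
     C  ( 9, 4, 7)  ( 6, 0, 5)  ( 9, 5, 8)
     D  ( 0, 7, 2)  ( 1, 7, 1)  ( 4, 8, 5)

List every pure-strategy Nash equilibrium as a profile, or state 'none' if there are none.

PSNE = {(B,Q,X)}

(A,P,X): not NE [P1→C gives 9>0; P3→Z gives 7>3]
(A,P,Y): not NE [P1→C gives 9>3; P2→Q gives 9>7; P3→Z gives 7>5]
(A,P,Z): not NE [P1→C gives 9>2; P2→R gives 9>8]
(A,Q,X): not NE [P1→B gives 10>8; P2→P gives 8>6]
(A,Q,Y): not NE [P1→C gives 7>2; P3→X gives 8>6]
(A,Q,Z): not NE [P1→C gives 6>4; P2→R gives 9>4; P3→X gives 8>5]
(A,R,X): not NE [P1→B gives 6>5; P2→P gives 8>2; P3→Y gives 9>7]
(A,R,Y): not NE [P1→B gives 5>4; P2→Q gives 9>1]
(A,R,Z): not NE [P1→C gives 9>0; P3→Y gives 9>8]
(B,P,X): not NE [P1→C gives 9>2; P2→Q gives 8>6]
(B,P,Y): not NE [P1→C gives 9>4; P2→R gives 6>1]
(B,P,Z): not NE [P1→C gives 9>3; P3→Y gives 6>1]
(B,Q,X): NE
(B,Q,Y): not NE [P1→C gives 7>4; P2→R gives 6>3; P3→X gives 4>1]
(B,Q,Z): not NE [P1→C gives 6>0; P2→P gives 9>3; P3→X gives 4>2]
(B,R,X): not NE [P2→Q gives 8>3]
(B,R,Y): not NE [P3→X gives 9>7]
(B,R,Z): not NE [P1→C gives 9>7; P2→P gives 9>0; P3→X gives 9>6]
(C,P,X): not NE [P2→R gives 6>2]
(C,P,Y): not NE [P2→Q gives 7>2; P3→Z gives 7>5]
(C,P,Z): not NE [P2→R gives 5>4]
(C,Q,X): not NE [P1→B gives 10>2; P2→R gives 6>4]
(C,Q,Y): not NE [P3→X gives 8>6]
(C,Q,Z): not NE [P2→R gives 5>0; P3→X gives 8>5]
(C,R,X): not NE [P1→B gives 6>1; P3→Y gives 9>0]
(C,R,Y): not NE [P1→B gives 5>1; P2→Q gives 7>6]
(C,R,Z): not NE [P3→Y gives 9>8]
(D,P,X): not NE [P1→C gives 9>5; P2→R gives 7>2; P3→Y gives 9>4]
(D,P,Y): not NE [P1→C gives 9>3; P2→R gives 5>1]
(D,P,Z): not NE [P1→C gives 9>0; P2→R gives 8>7; P3→Y gives 9>2]
(D,Q,X): not NE [P1→B gives 10>8; P3→Y gives 7>3]
(D,Q,Y): not NE [P1→C gives 7>2; P2→R gives 5>0]
(D,Q,Z): not NE [P1→C gives 6>1; P2→R gives 8>7; P3→Y gives 7>1]
(D,R,X): not NE [P1→B gives 6>2]
(D,R,Y): not NE [P1→B gives 5>4; P3→X gives 9>0]
(D,R,Z): not NE [P1→C gives 9>4; P3→X gives 9>5]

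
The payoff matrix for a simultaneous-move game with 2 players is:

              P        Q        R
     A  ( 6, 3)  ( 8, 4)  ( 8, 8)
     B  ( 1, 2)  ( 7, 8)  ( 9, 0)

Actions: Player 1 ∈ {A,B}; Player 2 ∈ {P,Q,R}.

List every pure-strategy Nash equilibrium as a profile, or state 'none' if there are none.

Equilibria: none

(A,P): not NE [P2→R gives 8>3]
(A,Q): not NE [P2→R gives 8>4]
(A,R): not NE [P1→B gives 9>8]
(B,P): not NE [P1→A gives 6>1; P2→Q gives 8>2]
(B,Q): not NE [P1→A gives 8>7]
(B,R): not NE [P2→Q gives 8>0]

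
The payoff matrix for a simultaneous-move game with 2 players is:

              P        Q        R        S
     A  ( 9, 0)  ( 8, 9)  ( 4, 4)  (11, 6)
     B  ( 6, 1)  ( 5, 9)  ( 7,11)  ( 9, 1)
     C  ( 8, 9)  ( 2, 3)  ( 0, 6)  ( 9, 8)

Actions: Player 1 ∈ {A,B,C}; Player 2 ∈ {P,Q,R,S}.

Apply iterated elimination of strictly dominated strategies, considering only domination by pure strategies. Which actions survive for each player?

P1 drop C (A beats it: P:9>8 Q:8>2 R:4>0 S:11>9)
P2 drop P (Q beats it: A:9>0 B:9>1)
P2 drop S (Q beats it: A:9>6 B:9>1)
P1→{A,B} P2→{Q,R}

Remaining: P1:{A,B} P2:{Q,R}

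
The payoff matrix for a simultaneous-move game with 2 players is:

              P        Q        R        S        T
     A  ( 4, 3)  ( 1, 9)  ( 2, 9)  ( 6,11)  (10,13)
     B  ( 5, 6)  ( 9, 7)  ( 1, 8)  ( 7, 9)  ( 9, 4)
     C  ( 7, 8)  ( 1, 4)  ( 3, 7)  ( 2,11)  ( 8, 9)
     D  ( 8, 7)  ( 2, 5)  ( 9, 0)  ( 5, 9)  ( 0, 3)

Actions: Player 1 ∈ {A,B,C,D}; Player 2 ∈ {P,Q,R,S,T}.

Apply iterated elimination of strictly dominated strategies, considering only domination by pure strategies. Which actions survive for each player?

P2 drop P (S beats it: A:11>3 B:9>6 C:11>8 D:9>7)
P2 drop Q (S beats it: A:11>9 B:9>7 C:11>4 D:9>5)
P2 drop R (S beats it: A:11>9 B:9>8 C:11>7 D:9>0)
P1 drop C (A beats it: S:6>2 T:10>8)
P1 drop D (A beats it: S:6>5 T:10>0)
P1→{A,B} P2→{S,T}

IESDS → P1:{A,B} P2:{S,T}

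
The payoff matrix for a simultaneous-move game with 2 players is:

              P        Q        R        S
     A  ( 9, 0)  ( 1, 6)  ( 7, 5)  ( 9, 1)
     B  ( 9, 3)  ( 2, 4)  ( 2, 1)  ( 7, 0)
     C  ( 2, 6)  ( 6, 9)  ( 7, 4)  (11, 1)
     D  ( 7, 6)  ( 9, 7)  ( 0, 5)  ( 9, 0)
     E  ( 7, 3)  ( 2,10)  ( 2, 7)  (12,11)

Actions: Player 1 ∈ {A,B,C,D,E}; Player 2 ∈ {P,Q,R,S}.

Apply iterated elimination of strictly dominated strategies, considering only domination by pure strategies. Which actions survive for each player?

P2 drop P (Q beats it: A:6>0 B:4>3 C:9>6 D:7>6 E:10>3)
P1 drop B (C beats it: Q:6>2 R:7>2 S:11>7)
P2 drop R (Q beats it: A:6>5 C:9>4 D:7>5 E:10>7)
P1 drop A (C beats it: Q:6>1 S:11>9)
P1→{C,D,E} P2→{Q,S}

IESDS → P1:{C,D,E} P2:{Q,S}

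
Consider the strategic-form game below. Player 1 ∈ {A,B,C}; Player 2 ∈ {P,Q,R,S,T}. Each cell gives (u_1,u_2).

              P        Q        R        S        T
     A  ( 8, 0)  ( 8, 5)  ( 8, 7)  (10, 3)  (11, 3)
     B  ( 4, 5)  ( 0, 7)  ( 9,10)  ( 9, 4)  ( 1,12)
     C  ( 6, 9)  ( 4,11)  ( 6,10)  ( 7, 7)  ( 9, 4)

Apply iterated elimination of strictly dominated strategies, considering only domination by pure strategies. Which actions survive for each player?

Survivors P1:{A,B} P2:{R,T}

P1 drop C (A beats it: P:8>6 Q:8>4 R:8>6 S:10>7 T:11>9)
P2 drop P (Q beats it: A:5>0 B:7>5)
P2 drop Q (R beats it: A:7>5 B:10>7)
P2 drop S (R beats it: A:7>3 B:10>4)
P1→{A,B} P2→{R,T}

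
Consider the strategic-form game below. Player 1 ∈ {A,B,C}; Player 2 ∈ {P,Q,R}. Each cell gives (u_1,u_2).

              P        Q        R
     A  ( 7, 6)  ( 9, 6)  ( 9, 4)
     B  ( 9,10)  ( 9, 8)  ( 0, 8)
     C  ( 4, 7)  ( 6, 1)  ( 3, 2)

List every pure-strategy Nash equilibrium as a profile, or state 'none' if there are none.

(A,P): not NE [P1→B gives 9>7]
(A,Q): NE
(A,R): not NE [P2→Q gives 6>4]
(B,P): NE
(B,Q): not NE [P2→P gives 10>8]
(B,R): not NE [P1→A gives 9>0; P2→P gives 10>8]
(C,P): not NE [P1→B gives 9>4]
(C,Q): not NE [P1→B gives 9>6; P2→P gives 7>1]
(C,R): not NE [P1→A gives 9>3; P2→P gives 7>2]

Nash profiles: (A,Q), (B,P)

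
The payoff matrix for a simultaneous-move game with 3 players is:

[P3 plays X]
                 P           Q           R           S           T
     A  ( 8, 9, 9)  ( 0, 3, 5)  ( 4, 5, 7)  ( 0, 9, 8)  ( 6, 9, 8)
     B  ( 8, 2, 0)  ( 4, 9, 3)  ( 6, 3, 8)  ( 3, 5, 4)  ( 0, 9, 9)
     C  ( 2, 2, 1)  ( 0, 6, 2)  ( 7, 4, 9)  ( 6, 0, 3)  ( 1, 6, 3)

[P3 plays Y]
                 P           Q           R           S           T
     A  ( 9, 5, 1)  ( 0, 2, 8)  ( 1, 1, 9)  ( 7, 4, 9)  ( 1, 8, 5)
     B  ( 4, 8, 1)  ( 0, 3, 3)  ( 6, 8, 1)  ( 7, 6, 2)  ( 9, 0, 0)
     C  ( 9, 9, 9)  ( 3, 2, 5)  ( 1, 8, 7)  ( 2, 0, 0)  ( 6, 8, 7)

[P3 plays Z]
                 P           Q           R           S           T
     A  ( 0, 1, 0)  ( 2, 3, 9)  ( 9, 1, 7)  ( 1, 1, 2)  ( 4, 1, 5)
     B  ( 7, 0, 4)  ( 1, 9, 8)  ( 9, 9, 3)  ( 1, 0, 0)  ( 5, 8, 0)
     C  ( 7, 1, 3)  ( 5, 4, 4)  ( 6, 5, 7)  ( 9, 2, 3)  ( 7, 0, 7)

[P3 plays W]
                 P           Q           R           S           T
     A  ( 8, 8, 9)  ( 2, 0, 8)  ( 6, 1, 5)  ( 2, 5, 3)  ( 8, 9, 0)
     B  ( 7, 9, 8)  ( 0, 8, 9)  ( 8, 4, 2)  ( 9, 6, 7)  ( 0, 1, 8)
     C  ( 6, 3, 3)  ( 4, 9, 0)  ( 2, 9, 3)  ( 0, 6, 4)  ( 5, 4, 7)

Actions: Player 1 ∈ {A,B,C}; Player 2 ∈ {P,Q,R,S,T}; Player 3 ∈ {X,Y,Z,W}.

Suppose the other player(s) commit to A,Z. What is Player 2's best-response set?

u_2(P vs A,Z) = 1
u_2(Q vs A,Z) = 3
u_2(R vs A,Z) = 1
u_2(S vs A,Z) = 1
u_2(T vs A,Z) = 1
max payoff 3 at {Q}

P2 best: {Q}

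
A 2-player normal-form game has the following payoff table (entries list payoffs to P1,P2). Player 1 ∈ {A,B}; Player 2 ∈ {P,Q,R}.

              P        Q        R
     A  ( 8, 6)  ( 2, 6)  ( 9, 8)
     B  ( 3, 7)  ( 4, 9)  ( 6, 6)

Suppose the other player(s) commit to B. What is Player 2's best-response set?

u_2(P vs B) = 7
u_2(Q vs B) = 9
u_2(R vs B) = 6
max payoff 9 at {Q}

argmax u_2 = {Q}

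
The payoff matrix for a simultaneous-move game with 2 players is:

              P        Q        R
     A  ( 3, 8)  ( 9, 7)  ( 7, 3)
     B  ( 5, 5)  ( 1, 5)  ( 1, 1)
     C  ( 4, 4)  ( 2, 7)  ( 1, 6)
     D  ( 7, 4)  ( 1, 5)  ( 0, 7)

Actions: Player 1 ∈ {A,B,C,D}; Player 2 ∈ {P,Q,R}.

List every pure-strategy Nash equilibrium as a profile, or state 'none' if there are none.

Equilibria: none

(A,P): not NE [P1→D gives 7>3]
(A,Q): not NE [P2→P gives 8>7]
(A,R): not NE [P2→P gives 8>3]
(B,P): not NE [P1→D gives 7>5]
(B,Q): not NE [P1→A gives 9>1]
(B,R): not NE [P1→A gives 7>1; P2→Q gives 5>1]
(C,P): not NE [P1→D gives 7>4; P2→Q gives 7>4]
(C,Q): not NE [P1→A gives 9>2]
(C,R): not NE [P1→A gives 7>1; P2→Q gives 7>6]
(D,P): not NE [P2→R gives 7>4]
(D,Q): not NE [P1→A gives 9>1; P2→R gives 7>5]
(D,R): not NE [P1→A gives 7>0]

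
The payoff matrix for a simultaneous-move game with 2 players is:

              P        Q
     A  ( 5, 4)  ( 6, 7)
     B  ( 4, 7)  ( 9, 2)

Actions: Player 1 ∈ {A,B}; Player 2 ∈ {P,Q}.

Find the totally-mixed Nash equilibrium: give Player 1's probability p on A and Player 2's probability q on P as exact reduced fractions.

(p,q) = (5/8, 3/4)

P1 indiff ⇒ q·5+(1-q)·6 = q·4+(1-q)·9 ⇒ q(1) = (1-q)(3) ⇒ q = 3/4
P2 indiff ⇒ p·4+(1-p)·7 = p·7+(1-p)·2 ⇒ p(-3) = (1-p)(-5) ⇒ p = 5/8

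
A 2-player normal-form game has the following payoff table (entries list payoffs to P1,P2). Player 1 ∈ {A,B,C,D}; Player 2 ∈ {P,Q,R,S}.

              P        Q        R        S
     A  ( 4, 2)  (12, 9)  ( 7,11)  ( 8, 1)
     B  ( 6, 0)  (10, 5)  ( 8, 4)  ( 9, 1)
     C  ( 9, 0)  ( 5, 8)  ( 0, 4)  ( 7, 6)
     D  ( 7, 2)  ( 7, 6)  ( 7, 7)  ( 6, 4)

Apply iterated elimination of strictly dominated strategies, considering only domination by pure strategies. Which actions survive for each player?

Survivors P1:{A,B} P2:{Q,R}

P2 drop P (Q beats it: A:9>2 B:5>0 C:8>0 D:6>2)
P1 drop C (A beats it: Q:12>5 R:7>0 S:8>7)
P1 drop D (B beats it: Q:10>7 R:8>7 S:9>6)
P2 drop S (Q beats it: A:9>1 B:5>1)
P1→{A,B} P2→{Q,R}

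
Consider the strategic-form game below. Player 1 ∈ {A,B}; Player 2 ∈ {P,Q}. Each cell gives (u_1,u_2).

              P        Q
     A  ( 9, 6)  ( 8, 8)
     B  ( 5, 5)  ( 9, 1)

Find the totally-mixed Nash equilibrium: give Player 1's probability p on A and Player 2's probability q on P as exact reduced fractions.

P1 indiff ⇒ q·9+(1-q)·8 = q·5+(1-q)·9 ⇒ q(4) = (1-q)(1) ⇒ q = 1/5
P2 indiff ⇒ p·6+(1-p)·5 = p·8+(1-p)·1 ⇒ p(-2) = (1-p)(-4) ⇒ p = 2/3

P1 mixes 2/3 on A; P2 mixes 1/5 on P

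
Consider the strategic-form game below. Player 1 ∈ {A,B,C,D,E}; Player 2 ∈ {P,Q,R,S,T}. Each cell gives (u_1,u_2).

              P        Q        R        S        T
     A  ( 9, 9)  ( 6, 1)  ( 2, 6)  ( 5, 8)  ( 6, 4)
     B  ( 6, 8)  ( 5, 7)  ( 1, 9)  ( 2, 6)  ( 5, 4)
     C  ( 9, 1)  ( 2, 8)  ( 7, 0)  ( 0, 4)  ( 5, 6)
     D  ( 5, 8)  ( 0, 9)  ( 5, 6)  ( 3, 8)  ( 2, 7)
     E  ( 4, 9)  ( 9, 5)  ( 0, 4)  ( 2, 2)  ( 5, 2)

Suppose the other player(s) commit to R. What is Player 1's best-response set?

argmax u_1 = {C}

u_1(A vs R) = 2
u_1(B vs R) = 1
u_1(C vs R) = 7
u_1(D vs R) = 5
u_1(E vs R) = 0
max payoff 7 at {C}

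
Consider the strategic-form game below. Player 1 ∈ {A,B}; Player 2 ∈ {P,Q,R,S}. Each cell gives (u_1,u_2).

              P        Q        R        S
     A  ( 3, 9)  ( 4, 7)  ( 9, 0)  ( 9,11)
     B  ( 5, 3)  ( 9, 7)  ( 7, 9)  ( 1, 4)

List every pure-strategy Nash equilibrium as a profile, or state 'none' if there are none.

NE set: (A,S)

(A,P): not NE [P1→B gives 5>3; P2→S gives 11>9]
(A,Q): not NE [P1→B gives 9>4; P2→S gives 11>7]
(A,R): not NE [P2→S gives 11>0]
(A,S): NE
(B,P): not NE [P2→R gives 9>3]
(B,Q): not NE [P2→R gives 9>7]
(B,R): not NE [P1→A gives 9>7]
(B,S): not NE [P1→A gives 9>1; P2→R gives 9>4]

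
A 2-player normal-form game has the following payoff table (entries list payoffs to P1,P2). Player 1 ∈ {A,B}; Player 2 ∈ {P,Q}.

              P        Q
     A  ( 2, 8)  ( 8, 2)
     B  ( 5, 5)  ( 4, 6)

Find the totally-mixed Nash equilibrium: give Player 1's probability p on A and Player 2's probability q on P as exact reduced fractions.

(p,q) = (1/7, 4/7)

P1 indiff ⇒ q·2+(1-q)·8 = q·5+(1-q)·4 ⇒ q(-3) = (1-q)(-4) ⇒ q = 4/7
P2 indiff ⇒ p·8+(1-p)·5 = p·2+(1-p)·6 ⇒ p(6) = (1-p)(1) ⇒ p = 1/7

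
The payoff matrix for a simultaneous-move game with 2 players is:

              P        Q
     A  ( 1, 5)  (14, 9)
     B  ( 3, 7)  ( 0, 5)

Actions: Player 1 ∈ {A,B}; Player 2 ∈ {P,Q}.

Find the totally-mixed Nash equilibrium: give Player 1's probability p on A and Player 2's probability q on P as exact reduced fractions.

P1 indiff ⇒ q·1+(1-q)·14 = q·3+(1-q)·0 ⇒ q(-2) = (1-q)(-14) ⇒ q = 7/8
P2 indiff ⇒ p·5+(1-p)·7 = p·9+(1-p)·5 ⇒ p(-4) = (1-p)(-2) ⇒ p = 1/3

p=1/3, q=7/8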